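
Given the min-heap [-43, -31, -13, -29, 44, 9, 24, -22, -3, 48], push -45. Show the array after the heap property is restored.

[-45, -43, -13, -29, -31, 9, 24, -22, -3, 48, 44]

append -45 at index 10 → [-43, -31, -13, -29, 44, 9, 24, -22, -3, 48, -45]
-45 < parent 44 at index 4, swap → [-43, -31, -13, -29, -45, 9, 24, -22, -3, 48, 44]
-45 < parent -31 at index 1, swap → [-43, -45, -13, -29, -31, 9, 24, -22, -3, 48, 44]
-45 < parent -43 at index 0, swap → [-45, -43, -13, -29, -31, 9, 24, -22, -3, 48, 44]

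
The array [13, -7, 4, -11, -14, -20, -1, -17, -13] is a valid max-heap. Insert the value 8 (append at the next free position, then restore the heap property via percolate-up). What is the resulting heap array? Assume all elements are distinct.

append 8 at index 9 → [13, -7, 4, -11, -14, -20, -1, -17, -13, 8]
8 > parent -14 at index 4, swap → [13, -7, 4, -11, 8, -20, -1, -17, -13, -14]
8 > parent -7 at index 1, swap → [13, 8, 4, -11, -7, -20, -1, -17, -13, -14]

[13, 8, 4, -11, -7, -20, -1, -17, -13, -14]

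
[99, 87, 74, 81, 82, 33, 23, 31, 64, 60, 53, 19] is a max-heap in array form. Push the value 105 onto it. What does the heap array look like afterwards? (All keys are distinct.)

[105, 87, 99, 81, 82, 74, 23, 31, 64, 60, 53, 19, 33]

append 105 at index 12 → [99, 87, 74, 81, 82, 33, 23, 31, 64, 60, 53, 19, 105]
105 > parent 33 at index 5, swap → [99, 87, 74, 81, 82, 105, 23, 31, 64, 60, 53, 19, 33]
105 > parent 74 at index 2, swap → [99, 87, 105, 81, 82, 74, 23, 31, 64, 60, 53, 19, 33]
105 > parent 99 at index 0, swap → [105, 87, 99, 81, 82, 74, 23, 31, 64, 60, 53, 19, 33]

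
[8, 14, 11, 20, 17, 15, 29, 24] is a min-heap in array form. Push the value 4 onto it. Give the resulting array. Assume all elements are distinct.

[4, 8, 11, 14, 17, 15, 29, 24, 20]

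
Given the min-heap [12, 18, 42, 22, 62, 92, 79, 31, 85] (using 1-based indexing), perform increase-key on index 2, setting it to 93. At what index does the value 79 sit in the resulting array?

7

set index 2 from 18 to 93 → [12, 93, 42, 22, 62, 92, 79, 31, 85]
93 vs smaller child 22 at index 4, swap → [12, 22, 42, 93, 62, 92, 79, 31, 85]
93 vs smaller child 31 at index 8, swap → [12, 22, 42, 31, 62, 92, 79, 93, 85]
resulting array: [12, 22, 42, 31, 62, 92, 79, 93, 85]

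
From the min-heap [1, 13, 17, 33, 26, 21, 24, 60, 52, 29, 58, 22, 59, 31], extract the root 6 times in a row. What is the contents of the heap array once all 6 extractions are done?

[26, 29, 31, 33, 52, 59, 58, 60]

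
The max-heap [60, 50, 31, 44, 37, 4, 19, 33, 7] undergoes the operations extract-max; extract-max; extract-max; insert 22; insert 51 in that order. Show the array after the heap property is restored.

[51, 37, 31, 33, 7, 4, 22, 19]

extract-max → returns 60:
  remove root 60; move last element 7 to root → [7, 50, 31, 44, 37, 4, 19, 33]
  7 vs larger child 50 at index 1, swap → [50, 7, 31, 44, 37, 4, 19, 33]
  7 vs larger child 44 at index 3, swap → [50, 44, 31, 7, 37, 4, 19, 33]
  7 vs only child 33 at index 7, swap → [50, 44, 31, 33, 37, 4, 19, 7]
extract-max → returns 50:
  remove root 50; move last element 7 to root → [7, 44, 31, 33, 37, 4, 19]
  7 vs larger child 44 at index 1, swap → [44, 7, 31, 33, 37, 4, 19]
  7 vs larger child 37 at index 4, swap → [44, 37, 31, 33, 7, 4, 19]
extract-max → returns 44:
  remove root 44; move last element 19 to root → [19, 37, 31, 33, 7, 4]
  19 vs larger child 37 at index 1, swap → [37, 19, 31, 33, 7, 4]
  19 vs larger child 33 at index 3, swap → [37, 33, 31, 19, 7, 4]
insert 22:
  append 22 at index 6 → [37, 33, 31, 19, 7, 4, 22] (no swap needed)
insert 51:
  append 51 at index 7 → [37, 33, 31, 19, 7, 4, 22, 51]
  51 > parent 19 at index 3, swap → [37, 33, 31, 51, 7, 4, 22, 19]
  51 > parent 33 at index 1, swap → [37, 51, 31, 33, 7, 4, 22, 19]
  51 > parent 37 at index 0, swap → [51, 37, 31, 33, 7, 4, 22, 19]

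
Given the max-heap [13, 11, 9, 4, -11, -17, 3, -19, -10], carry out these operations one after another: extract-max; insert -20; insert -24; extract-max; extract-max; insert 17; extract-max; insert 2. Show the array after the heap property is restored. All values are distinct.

[4, 2, 3, -10, -11, -17, -24, -20, -19]

extract-max → returns 13:
  remove root 13; move last element -10 to root → [-10, 11, 9, 4, -11, -17, 3, -19]
  -10 vs larger child 11 at index 1, swap → [11, -10, 9, 4, -11, -17, 3, -19]
  -10 vs larger child 4 at index 3, swap → [11, 4, 9, -10, -11, -17, 3, -19]
insert -20:
  append -20 at index 8 → [11, 4, 9, -10, -11, -17, 3, -19, -20] (no swap needed)
insert -24:
  append -24 at index 9 → [11, 4, 9, -10, -11, -17, 3, -19, -20, -24] (no swap needed)
extract-max → returns 11:
  remove root 11; move last element -24 to root → [-24, 4, 9, -10, -11, -17, 3, -19, -20]
  -24 vs larger child 9 at index 2, swap → [9, 4, -24, -10, -11, -17, 3, -19, -20]
  -24 vs larger child 3 at index 6, swap → [9, 4, 3, -10, -11, -17, -24, -19, -20]
extract-max → returns 9:
  remove root 9; move last element -20 to root → [-20, 4, 3, -10, -11, -17, -24, -19]
  -20 vs larger child 4 at index 1, swap → [4, -20, 3, -10, -11, -17, -24, -19]
  -20 vs larger child -10 at index 3, swap → [4, -10, 3, -20, -11, -17, -24, -19]
  -20 vs only child -19 at index 7, swap → [4, -10, 3, -19, -11, -17, -24, -20]
insert 17:
  append 17 at index 8 → [4, -10, 3, -19, -11, -17, -24, -20, 17]
  17 > parent -19 at index 3, swap → [4, -10, 3, 17, -11, -17, -24, -20, -19]
  17 > parent -10 at index 1, swap → [4, 17, 3, -10, -11, -17, -24, -20, -19]
  17 > parent 4 at index 0, swap → [17, 4, 3, -10, -11, -17, -24, -20, -19]
extract-max → returns 17:
  remove root 17; move last element -19 to root → [-19, 4, 3, -10, -11, -17, -24, -20]
  -19 vs larger child 4 at index 1, swap → [4, -19, 3, -10, -11, -17, -24, -20]
  -19 vs larger child -10 at index 3, swap → [4, -10, 3, -19, -11, -17, -24, -20]
insert 2:
  append 2 at index 8 → [4, -10, 3, -19, -11, -17, -24, -20, 2]
  2 > parent -19 at index 3, swap → [4, -10, 3, 2, -11, -17, -24, -20, -19]
  2 > parent -10 at index 1, swap → [4, 2, 3, -10, -11, -17, -24, -20, -19]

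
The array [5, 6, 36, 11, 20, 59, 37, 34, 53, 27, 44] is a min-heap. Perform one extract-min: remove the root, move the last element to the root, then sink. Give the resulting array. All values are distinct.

remove root 5; move last element 44 to root → [44, 6, 36, 11, 20, 59, 37, 34, 53, 27]
44 vs smaller child 6 at index 1, swap → [6, 44, 36, 11, 20, 59, 37, 34, 53, 27]
44 vs smaller child 11 at index 3, swap → [6, 11, 36, 44, 20, 59, 37, 34, 53, 27]
44 vs smaller child 34 at index 7, swap → [6, 11, 36, 34, 20, 59, 37, 44, 53, 27]

[6, 11, 36, 34, 20, 59, 37, 44, 53, 27]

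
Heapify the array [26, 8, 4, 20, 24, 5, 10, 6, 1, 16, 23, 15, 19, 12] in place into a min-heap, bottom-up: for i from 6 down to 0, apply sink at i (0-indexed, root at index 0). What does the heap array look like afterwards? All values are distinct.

sift down from index 6: already satisfies heap property
sift down from index 5: already satisfies heap property
sift down from index 4:
  24 vs smaller child 16 at index 9, swap → [26, 8, 4, 20, 16, 5, 10, 6, 1, 24, 23, 15, 19, 12]
sift down from index 3:
  20 vs smaller child 1 at index 8, swap → [26, 8, 4, 1, 16, 5, 10, 6, 20, 24, 23, 15, 19, 12]
sift down from index 2: already satisfies heap property
sift down from index 1:
  8 vs smaller child 1 at index 3, swap → [26, 1, 4, 8, 16, 5, 10, 6, 20, 24, 23, 15, 19, 12]
  8 vs smaller child 6 at index 7, swap → [26, 1, 4, 6, 16, 5, 10, 8, 20, 24, 23, 15, 19, 12]
sift down from index 0:
  26 vs smaller child 1 at index 1, swap → [1, 26, 4, 6, 16, 5, 10, 8, 20, 24, 23, 15, 19, 12]
  26 vs smaller child 6 at index 3, swap → [1, 6, 4, 26, 16, 5, 10, 8, 20, 24, 23, 15, 19, 12]
  26 vs smaller child 8 at index 7, swap → [1, 6, 4, 8, 16, 5, 10, 26, 20, 24, 23, 15, 19, 12]

[1, 6, 4, 8, 16, 5, 10, 26, 20, 24, 23, 15, 19, 12]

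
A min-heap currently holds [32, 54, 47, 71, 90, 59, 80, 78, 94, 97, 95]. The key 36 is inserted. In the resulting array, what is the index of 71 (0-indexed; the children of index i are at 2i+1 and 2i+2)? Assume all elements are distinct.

3

append 36 at index 11 → [32, 54, 47, 71, 90, 59, 80, 78, 94, 97, 95, 36]
36 < parent 59 at index 5, swap → [32, 54, 47, 71, 90, 36, 80, 78, 94, 97, 95, 59]
36 < parent 47 at index 2, swap → [32, 54, 36, 71, 90, 47, 80, 78, 94, 97, 95, 59]
resulting array: [32, 54, 36, 71, 90, 47, 80, 78, 94, 97, 95, 59]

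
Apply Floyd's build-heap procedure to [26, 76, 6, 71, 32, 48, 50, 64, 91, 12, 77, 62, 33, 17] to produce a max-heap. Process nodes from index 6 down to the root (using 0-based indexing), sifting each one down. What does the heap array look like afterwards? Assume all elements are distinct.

sift down from index 6: already satisfies heap property
sift down from index 5:
  48 vs larger child 62 at index 11, swap → [26, 76, 6, 71, 32, 62, 50, 64, 91, 12, 77, 48, 33, 17]
sift down from index 4:
  32 vs larger child 77 at index 10, swap → [26, 76, 6, 71, 77, 62, 50, 64, 91, 12, 32, 48, 33, 17]
sift down from index 3:
  71 vs larger child 91 at index 8, swap → [26, 76, 6, 91, 77, 62, 50, 64, 71, 12, 32, 48, 33, 17]
sift down from index 2:
  6 vs larger child 62 at index 5, swap → [26, 76, 62, 91, 77, 6, 50, 64, 71, 12, 32, 48, 33, 17]
  6 vs larger child 48 at index 11, swap → [26, 76, 62, 91, 77, 48, 50, 64, 71, 12, 32, 6, 33, 17]
sift down from index 1:
  76 vs larger child 91 at index 3, swap → [26, 91, 62, 76, 77, 48, 50, 64, 71, 12, 32, 6, 33, 17]
sift down from index 0:
  26 vs larger child 91 at index 1, swap → [91, 26, 62, 76, 77, 48, 50, 64, 71, 12, 32, 6, 33, 17]
  26 vs larger child 77 at index 4, swap → [91, 77, 62, 76, 26, 48, 50, 64, 71, 12, 32, 6, 33, 17]
  26 vs larger child 32 at index 10, swap → [91, 77, 62, 76, 32, 48, 50, 64, 71, 12, 26, 6, 33, 17]

[91, 77, 62, 76, 32, 48, 50, 64, 71, 12, 26, 6, 33, 17]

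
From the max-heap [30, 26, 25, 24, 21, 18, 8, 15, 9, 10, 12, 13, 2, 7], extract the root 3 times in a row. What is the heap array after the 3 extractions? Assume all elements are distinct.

[24, 21, 18, 15, 12, 13, 8, 7, 9, 10, 2]

extract-max #1 returns 30:
  remove root 30; move last element 7 to root → [7, 26, 25, 24, 21, 18, 8, 15, 9, 10, 12, 13, 2]
  7 vs larger child 26 at index 1, swap → [26, 7, 25, 24, 21, 18, 8, 15, 9, 10, 12, 13, 2]
  7 vs larger child 24 at index 3, swap → [26, 24, 25, 7, 21, 18, 8, 15, 9, 10, 12, 13, 2]
  7 vs larger child 15 at index 7, swap → [26, 24, 25, 15, 21, 18, 8, 7, 9, 10, 12, 13, 2]
extract-max #2 returns 26:
  remove root 26; move last element 2 to root → [2, 24, 25, 15, 21, 18, 8, 7, 9, 10, 12, 13]
  2 vs larger child 25 at index 2, swap → [25, 24, 2, 15, 21, 18, 8, 7, 9, 10, 12, 13]
  2 vs larger child 18 at index 5, swap → [25, 24, 18, 15, 21, 2, 8, 7, 9, 10, 12, 13]
  2 vs only child 13 at index 11, swap → [25, 24, 18, 15, 21, 13, 8, 7, 9, 10, 12, 2]
extract-max #3 returns 25:
  remove root 25; move last element 2 to root → [2, 24, 18, 15, 21, 13, 8, 7, 9, 10, 12]
  2 vs larger child 24 at index 1, swap → [24, 2, 18, 15, 21, 13, 8, 7, 9, 10, 12]
  2 vs larger child 21 at index 4, swap → [24, 21, 18, 15, 2, 13, 8, 7, 9, 10, 12]
  2 vs larger child 12 at index 10, swap → [24, 21, 18, 15, 12, 13, 8, 7, 9, 10, 2]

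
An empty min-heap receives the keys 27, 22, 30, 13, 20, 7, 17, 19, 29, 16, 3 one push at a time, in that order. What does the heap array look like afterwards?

Insert 27:
  append 27 at index 0 → [27] (no swap needed)
Insert 22:
  append 22 at index 1 → [27, 22]
  22 < parent 27 at index 0, swap → [22, 27]
Insert 30:
  append 30 at index 2 → [22, 27, 30] (no swap needed)
Insert 13:
  append 13 at index 3 → [22, 27, 30, 13]
  13 < parent 27 at index 1, swap → [22, 13, 30, 27]
  13 < parent 22 at index 0, swap → [13, 22, 30, 27]
Insert 20:
  append 20 at index 4 → [13, 22, 30, 27, 20]
  20 < parent 22 at index 1, swap → [13, 20, 30, 27, 22]
Insert 7:
  append 7 at index 5 → [13, 20, 30, 27, 22, 7]
  7 < parent 30 at index 2, swap → [13, 20, 7, 27, 22, 30]
  7 < parent 13 at index 0, swap → [7, 20, 13, 27, 22, 30]
Insert 17:
  append 17 at index 6 → [7, 20, 13, 27, 22, 30, 17] (no swap needed)
Insert 19:
  append 19 at index 7 → [7, 20, 13, 27, 22, 30, 17, 19]
  19 < parent 27 at index 3, swap → [7, 20, 13, 19, 22, 30, 17, 27]
  19 < parent 20 at index 1, swap → [7, 19, 13, 20, 22, 30, 17, 27]
Insert 29:
  append 29 at index 8 → [7, 19, 13, 20, 22, 30, 17, 27, 29] (no swap needed)
Insert 16:
  append 16 at index 9 → [7, 19, 13, 20, 22, 30, 17, 27, 29, 16]
  16 < parent 22 at index 4, swap → [7, 19, 13, 20, 16, 30, 17, 27, 29, 22]
  16 < parent 19 at index 1, swap → [7, 16, 13, 20, 19, 30, 17, 27, 29, 22]
Insert 3:
  append 3 at index 10 → [7, 16, 13, 20, 19, 30, 17, 27, 29, 22, 3]
  3 < parent 19 at index 4, swap → [7, 16, 13, 20, 3, 30, 17, 27, 29, 22, 19]
  3 < parent 16 at index 1, swap → [7, 3, 13, 20, 16, 30, 17, 27, 29, 22, 19]
  3 < parent 7 at index 0, swap → [3, 7, 13, 20, 16, 30, 17, 27, 29, 22, 19]

[3, 7, 13, 20, 16, 30, 17, 27, 29, 22, 19]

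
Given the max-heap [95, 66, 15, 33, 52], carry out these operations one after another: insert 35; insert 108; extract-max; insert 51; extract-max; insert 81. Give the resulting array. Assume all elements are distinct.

[81, 52, 66, 33, 35, 15, 51]

insert 35:
  append 35 at index 5 → [95, 66, 15, 33, 52, 35]
  35 > parent 15 at index 2, swap → [95, 66, 35, 33, 52, 15]
insert 108:
  append 108 at index 6 → [95, 66, 35, 33, 52, 15, 108]
  108 > parent 35 at index 2, swap → [95, 66, 108, 33, 52, 15, 35]
  108 > parent 95 at index 0, swap → [108, 66, 95, 33, 52, 15, 35]
extract-max → returns 108:
  remove root 108; move last element 35 to root → [35, 66, 95, 33, 52, 15]
  35 vs larger child 95 at index 2, swap → [95, 66, 35, 33, 52, 15]
insert 51:
  append 51 at index 6 → [95, 66, 35, 33, 52, 15, 51]
  51 > parent 35 at index 2, swap → [95, 66, 51, 33, 52, 15, 35]
extract-max → returns 95:
  remove root 95; move last element 35 to root → [35, 66, 51, 33, 52, 15]
  35 vs larger child 66 at index 1, swap → [66, 35, 51, 33, 52, 15]
  35 vs larger child 52 at index 4, swap → [66, 52, 51, 33, 35, 15]
insert 81:
  append 81 at index 6 → [66, 52, 51, 33, 35, 15, 81]
  81 > parent 51 at index 2, swap → [66, 52, 81, 33, 35, 15, 51]
  81 > parent 66 at index 0, swap → [81, 52, 66, 33, 35, 15, 51]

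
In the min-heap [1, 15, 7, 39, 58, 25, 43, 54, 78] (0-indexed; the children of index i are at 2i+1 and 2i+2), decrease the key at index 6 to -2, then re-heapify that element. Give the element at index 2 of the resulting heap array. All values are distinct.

set index 6 from 43 to -2 → [1, 15, 7, 39, 58, 25, -2, 54, 78]
-2 < parent 7 at index 2, swap → [1, 15, -2, 39, 58, 25, 7, 54, 78]
-2 < parent 1 at index 0, swap → [-2, 15, 1, 39, 58, 25, 7, 54, 78]
resulting array: [-2, 15, 1, 39, 58, 25, 7, 54, 78]

1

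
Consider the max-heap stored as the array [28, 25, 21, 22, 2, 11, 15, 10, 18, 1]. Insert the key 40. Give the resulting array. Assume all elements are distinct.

[40, 28, 21, 22, 25, 11, 15, 10, 18, 1, 2]

append 40 at index 10 → [28, 25, 21, 22, 2, 11, 15, 10, 18, 1, 40]
40 > parent 2 at index 4, swap → [28, 25, 21, 22, 40, 11, 15, 10, 18, 1, 2]
40 > parent 25 at index 1, swap → [28, 40, 21, 22, 25, 11, 15, 10, 18, 1, 2]
40 > parent 28 at index 0, swap → [40, 28, 21, 22, 25, 11, 15, 10, 18, 1, 2]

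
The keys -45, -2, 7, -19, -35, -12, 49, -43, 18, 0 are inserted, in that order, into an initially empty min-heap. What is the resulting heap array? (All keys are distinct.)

[-45, -43, -12, -35, -19, 7, 49, -2, 18, 0]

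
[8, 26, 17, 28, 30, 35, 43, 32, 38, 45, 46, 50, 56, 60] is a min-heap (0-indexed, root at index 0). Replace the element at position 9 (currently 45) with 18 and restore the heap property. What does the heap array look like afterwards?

[8, 18, 17, 28, 26, 35, 43, 32, 38, 30, 46, 50, 56, 60]

set index 9 from 45 to 18 → [8, 26, 17, 28, 30, 35, 43, 32, 38, 18, 46, 50, 56, 60]
18 < parent 30 at index 4, swap → [8, 26, 17, 28, 18, 35, 43, 32, 38, 30, 46, 50, 56, 60]
18 < parent 26 at index 1, swap → [8, 18, 17, 28, 26, 35, 43, 32, 38, 30, 46, 50, 56, 60]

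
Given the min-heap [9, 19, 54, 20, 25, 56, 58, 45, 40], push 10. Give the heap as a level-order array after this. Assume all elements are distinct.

[9, 10, 54, 20, 19, 56, 58, 45, 40, 25]

append 10 at index 9 → [9, 19, 54, 20, 25, 56, 58, 45, 40, 10]
10 < parent 25 at index 4, swap → [9, 19, 54, 20, 10, 56, 58, 45, 40, 25]
10 < parent 19 at index 1, swap → [9, 10, 54, 20, 19, 56, 58, 45, 40, 25]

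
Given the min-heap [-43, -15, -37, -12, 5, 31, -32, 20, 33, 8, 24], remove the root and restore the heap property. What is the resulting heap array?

[-37, -15, -32, -12, 5, 31, 24, 20, 33, 8]

remove root -43; move last element 24 to root → [24, -15, -37, -12, 5, 31, -32, 20, 33, 8]
24 vs smaller child -37 at index 2, swap → [-37, -15, 24, -12, 5, 31, -32, 20, 33, 8]
24 vs smaller child -32 at index 6, swap → [-37, -15, -32, -12, 5, 31, 24, 20, 33, 8]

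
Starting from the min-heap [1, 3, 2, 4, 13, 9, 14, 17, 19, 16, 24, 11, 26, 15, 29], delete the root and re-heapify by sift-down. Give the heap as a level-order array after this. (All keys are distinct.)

[2, 3, 9, 4, 13, 11, 14, 17, 19, 16, 24, 29, 26, 15]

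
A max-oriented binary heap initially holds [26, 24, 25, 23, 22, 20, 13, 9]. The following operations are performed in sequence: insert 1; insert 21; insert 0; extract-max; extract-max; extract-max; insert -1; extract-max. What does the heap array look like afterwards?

insert 1:
  append 1 at index 8 → [26, 24, 25, 23, 22, 20, 13, 9, 1] (no swap needed)
insert 21:
  append 21 at index 9 → [26, 24, 25, 23, 22, 20, 13, 9, 1, 21] (no swap needed)
insert 0:
  append 0 at index 10 → [26, 24, 25, 23, 22, 20, 13, 9, 1, 21, 0] (no swap needed)
extract-max → returns 26:
  remove root 26; move last element 0 to root → [0, 24, 25, 23, 22, 20, 13, 9, 1, 21]
  0 vs larger child 25 at index 2, swap → [25, 24, 0, 23, 22, 20, 13, 9, 1, 21]
  0 vs larger child 20 at index 5, swap → [25, 24, 20, 23, 22, 0, 13, 9, 1, 21]
extract-max → returns 25:
  remove root 25; move last element 21 to root → [21, 24, 20, 23, 22, 0, 13, 9, 1]
  21 vs larger child 24 at index 1, swap → [24, 21, 20, 23, 22, 0, 13, 9, 1]
  21 vs larger child 23 at index 3, swap → [24, 23, 20, 21, 22, 0, 13, 9, 1]
extract-max → returns 24:
  remove root 24; move last element 1 to root → [1, 23, 20, 21, 22, 0, 13, 9]
  1 vs larger child 23 at index 1, swap → [23, 1, 20, 21, 22, 0, 13, 9]
  1 vs larger child 22 at index 4, swap → [23, 22, 20, 21, 1, 0, 13, 9]
insert -1:
  append -1 at index 8 → [23, 22, 20, 21, 1, 0, 13, 9, -1] (no swap needed)
extract-max → returns 23:
  remove root 23; move last element -1 to root → [-1, 22, 20, 21, 1, 0, 13, 9]
  -1 vs larger child 22 at index 1, swap → [22, -1, 20, 21, 1, 0, 13, 9]
  -1 vs larger child 21 at index 3, swap → [22, 21, 20, -1, 1, 0, 13, 9]
  -1 vs only child 9 at index 7, swap → [22, 21, 20, 9, 1, 0, 13, -1]

[22, 21, 20, 9, 1, 0, 13, -1]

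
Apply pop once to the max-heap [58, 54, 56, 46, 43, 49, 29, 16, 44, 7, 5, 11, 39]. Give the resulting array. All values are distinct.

remove root 58; move last element 39 to root → [39, 54, 56, 46, 43, 49, 29, 16, 44, 7, 5, 11]
39 vs larger child 56 at index 2, swap → [56, 54, 39, 46, 43, 49, 29, 16, 44, 7, 5, 11]
39 vs larger child 49 at index 5, swap → [56, 54, 49, 46, 43, 39, 29, 16, 44, 7, 5, 11]

[56, 54, 49, 46, 43, 39, 29, 16, 44, 7, 5, 11]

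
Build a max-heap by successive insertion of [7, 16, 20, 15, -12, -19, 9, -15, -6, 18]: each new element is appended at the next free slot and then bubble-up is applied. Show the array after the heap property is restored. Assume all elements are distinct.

Insert 7:
  append 7 at index 0 → [7] (no swap needed)
Insert 16:
  append 16 at index 1 → [7, 16]
  16 > parent 7 at index 0, swap → [16, 7]
Insert 20:
  append 20 at index 2 → [16, 7, 20]
  20 > parent 16 at index 0, swap → [20, 7, 16]
Insert 15:
  append 15 at index 3 → [20, 7, 16, 15]
  15 > parent 7 at index 1, swap → [20, 15, 16, 7]
Insert -12:
  append -12 at index 4 → [20, 15, 16, 7, -12] (no swap needed)
Insert -19:
  append -19 at index 5 → [20, 15, 16, 7, -12, -19] (no swap needed)
Insert 9:
  append 9 at index 6 → [20, 15, 16, 7, -12, -19, 9] (no swap needed)
Insert -15:
  append -15 at index 7 → [20, 15, 16, 7, -12, -19, 9, -15] (no swap needed)
Insert -6:
  append -6 at index 8 → [20, 15, 16, 7, -12, -19, 9, -15, -6] (no swap needed)
Insert 18:
  append 18 at index 9 → [20, 15, 16, 7, -12, -19, 9, -15, -6, 18]
  18 > parent -12 at index 4, swap → [20, 15, 16, 7, 18, -19, 9, -15, -6, -12]
  18 > parent 15 at index 1, swap → [20, 18, 16, 7, 15, -19, 9, -15, -6, -12]

[20, 18, 16, 7, 15, -19, 9, -15, -6, -12]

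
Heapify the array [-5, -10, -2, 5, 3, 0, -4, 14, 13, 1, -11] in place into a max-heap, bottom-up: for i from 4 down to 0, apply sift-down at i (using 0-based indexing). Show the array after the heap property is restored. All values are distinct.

[14, 13, 0, 5, 3, -2, -4, -5, -10, 1, -11]

sift down from index 4: already satisfies heap property
sift down from index 3:
  5 vs larger child 14 at index 7, swap → [-5, -10, -2, 14, 3, 0, -4, 5, 13, 1, -11]
sift down from index 2:
  -2 vs larger child 0 at index 5, swap → [-5, -10, 0, 14, 3, -2, -4, 5, 13, 1, -11]
sift down from index 1:
  -10 vs larger child 14 at index 3, swap → [-5, 14, 0, -10, 3, -2, -4, 5, 13, 1, -11]
  -10 vs larger child 13 at index 8, swap → [-5, 14, 0, 13, 3, -2, -4, 5, -10, 1, -11]
sift down from index 0:
  -5 vs larger child 14 at index 1, swap → [14, -5, 0, 13, 3, -2, -4, 5, -10, 1, -11]
  -5 vs larger child 13 at index 3, swap → [14, 13, 0, -5, 3, -2, -4, 5, -10, 1, -11]
  -5 vs larger child 5 at index 7, swap → [14, 13, 0, 5, 3, -2, -4, -5, -10, 1, -11]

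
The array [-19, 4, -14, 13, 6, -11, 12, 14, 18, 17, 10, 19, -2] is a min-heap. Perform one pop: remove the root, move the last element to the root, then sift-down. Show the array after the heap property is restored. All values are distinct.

remove root -19; move last element -2 to root → [-2, 4, -14, 13, 6, -11, 12, 14, 18, 17, 10, 19]
-2 vs smaller child -14 at index 2, swap → [-14, 4, -2, 13, 6, -11, 12, 14, 18, 17, 10, 19]
-2 vs smaller child -11 at index 5, swap → [-14, 4, -11, 13, 6, -2, 12, 14, 18, 17, 10, 19]

[-14, 4, -11, 13, 6, -2, 12, 14, 18, 17, 10, 19]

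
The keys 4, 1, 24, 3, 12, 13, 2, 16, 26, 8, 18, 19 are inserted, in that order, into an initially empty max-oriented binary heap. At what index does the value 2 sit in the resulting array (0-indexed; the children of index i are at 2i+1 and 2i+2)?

Insert 4:
  append 4 at index 0 → [4] (no swap needed)
Insert 1:
  append 1 at index 1 → [4, 1] (no swap needed)
Insert 24:
  append 24 at index 2 → [4, 1, 24]
  24 > parent 4 at index 0, swap → [24, 1, 4]
Insert 3:
  append 3 at index 3 → [24, 1, 4, 3]
  3 > parent 1 at index 1, swap → [24, 3, 4, 1]
Insert 12:
  append 12 at index 4 → [24, 3, 4, 1, 12]
  12 > parent 3 at index 1, swap → [24, 12, 4, 1, 3]
Insert 13:
  append 13 at index 5 → [24, 12, 4, 1, 3, 13]
  13 > parent 4 at index 2, swap → [24, 12, 13, 1, 3, 4]
Insert 2:
  append 2 at index 6 → [24, 12, 13, 1, 3, 4, 2] (no swap needed)
Insert 16:
  append 16 at index 7 → [24, 12, 13, 1, 3, 4, 2, 16]
  16 > parent 1 at index 3, swap → [24, 12, 13, 16, 3, 4, 2, 1]
  16 > parent 12 at index 1, swap → [24, 16, 13, 12, 3, 4, 2, 1]
Insert 26:
  append 26 at index 8 → [24, 16, 13, 12, 3, 4, 2, 1, 26]
  26 > parent 12 at index 3, swap → [24, 16, 13, 26, 3, 4, 2, 1, 12]
  26 > parent 16 at index 1, swap → [24, 26, 13, 16, 3, 4, 2, 1, 12]
  26 > parent 24 at index 0, swap → [26, 24, 13, 16, 3, 4, 2, 1, 12]
Insert 8:
  append 8 at index 9 → [26, 24, 13, 16, 3, 4, 2, 1, 12, 8]
  8 > parent 3 at index 4, swap → [26, 24, 13, 16, 8, 4, 2, 1, 12, 3]
Insert 18:
  append 18 at index 10 → [26, 24, 13, 16, 8, 4, 2, 1, 12, 3, 18]
  18 > parent 8 at index 4, swap → [26, 24, 13, 16, 18, 4, 2, 1, 12, 3, 8]
Insert 19:
  append 19 at index 11 → [26, 24, 13, 16, 18, 4, 2, 1, 12, 3, 8, 19]
  19 > parent 4 at index 5, swap → [26, 24, 13, 16, 18, 19, 2, 1, 12, 3, 8, 4]
  19 > parent 13 at index 2, swap → [26, 24, 19, 16, 18, 13, 2, 1, 12, 3, 8, 4]
resulting array: [26, 24, 19, 16, 18, 13, 2, 1, 12, 3, 8, 4]

6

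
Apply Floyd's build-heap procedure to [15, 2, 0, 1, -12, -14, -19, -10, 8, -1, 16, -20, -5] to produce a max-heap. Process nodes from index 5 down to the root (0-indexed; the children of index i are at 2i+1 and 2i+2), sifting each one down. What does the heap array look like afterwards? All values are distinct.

[16, 15, 0, 8, 2, -5, -19, -10, 1, -1, -12, -20, -14]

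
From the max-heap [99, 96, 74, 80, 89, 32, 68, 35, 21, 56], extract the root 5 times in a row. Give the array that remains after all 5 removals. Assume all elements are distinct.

[68, 56, 32, 35, 21]

extract-max #1 returns 99:
  remove root 99; move last element 56 to root → [56, 96, 74, 80, 89, 32, 68, 35, 21]
  56 vs larger child 96 at index 1, swap → [96, 56, 74, 80, 89, 32, 68, 35, 21]
  56 vs larger child 89 at index 4, swap → [96, 89, 74, 80, 56, 32, 68, 35, 21]
extract-max #2 returns 96:
  remove root 96; move last element 21 to root → [21, 89, 74, 80, 56, 32, 68, 35]
  21 vs larger child 89 at index 1, swap → [89, 21, 74, 80, 56, 32, 68, 35]
  21 vs larger child 80 at index 3, swap → [89, 80, 74, 21, 56, 32, 68, 35]
  21 vs only child 35 at index 7, swap → [89, 80, 74, 35, 56, 32, 68, 21]
extract-max #3 returns 89:
  remove root 89; move last element 21 to root → [21, 80, 74, 35, 56, 32, 68]
  21 vs larger child 80 at index 1, swap → [80, 21, 74, 35, 56, 32, 68]
  21 vs larger child 56 at index 4, swap → [80, 56, 74, 35, 21, 32, 68]
extract-max #4 returns 80:
  remove root 80; move last element 68 to root → [68, 56, 74, 35, 21, 32]
  68 vs larger child 74 at index 2, swap → [74, 56, 68, 35, 21, 32]
extract-max #5 returns 74:
  remove root 74; move last element 32 to root → [32, 56, 68, 35, 21]
  32 vs larger child 68 at index 2, swap → [68, 56, 32, 35, 21]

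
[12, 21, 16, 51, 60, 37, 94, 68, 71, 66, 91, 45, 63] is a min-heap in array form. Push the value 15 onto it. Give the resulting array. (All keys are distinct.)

[12, 21, 15, 51, 60, 37, 16, 68, 71, 66, 91, 45, 63, 94]

append 15 at index 13 → [12, 21, 16, 51, 60, 37, 94, 68, 71, 66, 91, 45, 63, 15]
15 < parent 94 at index 6, swap → [12, 21, 16, 51, 60, 37, 15, 68, 71, 66, 91, 45, 63, 94]
15 < parent 16 at index 2, swap → [12, 21, 15, 51, 60, 37, 16, 68, 71, 66, 91, 45, 63, 94]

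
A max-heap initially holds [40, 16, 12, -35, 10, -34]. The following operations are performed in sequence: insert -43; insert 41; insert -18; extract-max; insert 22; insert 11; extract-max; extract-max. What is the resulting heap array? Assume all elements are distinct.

insert -43:
  append -43 at index 6 → [40, 16, 12, -35, 10, -34, -43] (no swap needed)
insert 41:
  append 41 at index 7 → [40, 16, 12, -35, 10, -34, -43, 41]
  41 > parent -35 at index 3, swap → [40, 16, 12, 41, 10, -34, -43, -35]
  41 > parent 16 at index 1, swap → [40, 41, 12, 16, 10, -34, -43, -35]
  41 > parent 40 at index 0, swap → [41, 40, 12, 16, 10, -34, -43, -35]
insert -18:
  append -18 at index 8 → [41, 40, 12, 16, 10, -34, -43, -35, -18] (no swap needed)
extract-max → returns 41:
  remove root 41; move last element -18 to root → [-18, 40, 12, 16, 10, -34, -43, -35]
  -18 vs larger child 40 at index 1, swap → [40, -18, 12, 16, 10, -34, -43, -35]
  -18 vs larger child 16 at index 3, swap → [40, 16, 12, -18, 10, -34, -43, -35]
insert 22:
  append 22 at index 8 → [40, 16, 12, -18, 10, -34, -43, -35, 22]
  22 > parent -18 at index 3, swap → [40, 16, 12, 22, 10, -34, -43, -35, -18]
  22 > parent 16 at index 1, swap → [40, 22, 12, 16, 10, -34, -43, -35, -18]
insert 11:
  append 11 at index 9 → [40, 22, 12, 16, 10, -34, -43, -35, -18, 11]
  11 > parent 10 at index 4, swap → [40, 22, 12, 16, 11, -34, -43, -35, -18, 10]
extract-max → returns 40:
  remove root 40; move last element 10 to root → [10, 22, 12, 16, 11, -34, -43, -35, -18]
  10 vs larger child 22 at index 1, swap → [22, 10, 12, 16, 11, -34, -43, -35, -18]
  10 vs larger child 16 at index 3, swap → [22, 16, 12, 10, 11, -34, -43, -35, -18]
extract-max → returns 22:
  remove root 22; move last element -18 to root → [-18, 16, 12, 10, 11, -34, -43, -35]
  -18 vs larger child 16 at index 1, swap → [16, -18, 12, 10, 11, -34, -43, -35]
  -18 vs larger child 11 at index 4, swap → [16, 11, 12, 10, -18, -34, -43, -35]

[16, 11, 12, 10, -18, -34, -43, -35]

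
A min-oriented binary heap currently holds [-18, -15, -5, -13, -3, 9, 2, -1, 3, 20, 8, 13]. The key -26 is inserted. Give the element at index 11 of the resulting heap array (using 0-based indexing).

append -26 at index 12 → [-18, -15, -5, -13, -3, 9, 2, -1, 3, 20, 8, 13, -26]
-26 < parent 9 at index 5, swap → [-18, -15, -5, -13, -3, -26, 2, -1, 3, 20, 8, 13, 9]
-26 < parent -5 at index 2, swap → [-18, -15, -26, -13, -3, -5, 2, -1, 3, 20, 8, 13, 9]
-26 < parent -18 at index 0, swap → [-26, -15, -18, -13, -3, -5, 2, -1, 3, 20, 8, 13, 9]
resulting array: [-26, -15, -18, -13, -3, -5, 2, -1, 3, 20, 8, 13, 9]

13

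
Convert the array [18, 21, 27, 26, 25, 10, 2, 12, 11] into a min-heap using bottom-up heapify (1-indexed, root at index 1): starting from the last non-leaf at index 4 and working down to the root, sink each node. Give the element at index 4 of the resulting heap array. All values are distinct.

sift down from index 4:
  26 vs smaller child 11 at index 9, swap → [18, 21, 27, 11, 25, 10, 2, 12, 26]
sift down from index 3:
  27 vs smaller child 2 at index 7, swap → [18, 21, 2, 11, 25, 10, 27, 12, 26]
sift down from index 2:
  21 vs smaller child 11 at index 4, swap → [18, 11, 2, 21, 25, 10, 27, 12, 26]
  21 vs smaller child 12 at index 8, swap → [18, 11, 2, 12, 25, 10, 27, 21, 26]
sift down from index 1:
  18 vs smaller child 2 at index 3, swap → [2, 11, 18, 12, 25, 10, 27, 21, 26]
  18 vs smaller child 10 at index 6, swap → [2, 11, 10, 12, 25, 18, 27, 21, 26]
resulting array: [2, 11, 10, 12, 25, 18, 27, 21, 26]

12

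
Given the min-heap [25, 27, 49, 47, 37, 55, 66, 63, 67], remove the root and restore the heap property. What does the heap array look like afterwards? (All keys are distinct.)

[27, 37, 49, 47, 67, 55, 66, 63]

remove root 25; move last element 67 to root → [67, 27, 49, 47, 37, 55, 66, 63]
67 vs smaller child 27 at index 1, swap → [27, 67, 49, 47, 37, 55, 66, 63]
67 vs smaller child 37 at index 4, swap → [27, 37, 49, 47, 67, 55, 66, 63]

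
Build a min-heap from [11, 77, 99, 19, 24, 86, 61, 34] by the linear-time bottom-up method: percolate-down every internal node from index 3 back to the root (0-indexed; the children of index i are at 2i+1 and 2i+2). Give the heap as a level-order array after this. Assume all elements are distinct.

sift down from index 3: already satisfies heap property
sift down from index 2:
  99 vs smaller child 61 at index 6, swap → [11, 77, 61, 19, 24, 86, 99, 34]
sift down from index 1:
  77 vs smaller child 19 at index 3, swap → [11, 19, 61, 77, 24, 86, 99, 34]
  77 vs only child 34 at index 7, swap → [11, 19, 61, 34, 24, 86, 99, 77]
sift down from index 0: already satisfies heap property

[11, 19, 61, 34, 24, 86, 99, 77]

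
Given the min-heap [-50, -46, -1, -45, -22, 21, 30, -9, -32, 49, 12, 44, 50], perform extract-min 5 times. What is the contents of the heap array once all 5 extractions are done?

extract-min #1 returns -50:
  remove root -50; move last element 50 to root → [50, -46, -1, -45, -22, 21, 30, -9, -32, 49, 12, 44]
  50 vs smaller child -46 at index 1, swap → [-46, 50, -1, -45, -22, 21, 30, -9, -32, 49, 12, 44]
  50 vs smaller child -45 at index 3, swap → [-46, -45, -1, 50, -22, 21, 30, -9, -32, 49, 12, 44]
  50 vs smaller child -32 at index 8, swap → [-46, -45, -1, -32, -22, 21, 30, -9, 50, 49, 12, 44]
extract-min #2 returns -46:
  remove root -46; move last element 44 to root → [44, -45, -1, -32, -22, 21, 30, -9, 50, 49, 12]
  44 vs smaller child -45 at index 1, swap → [-45, 44, -1, -32, -22, 21, 30, -9, 50, 49, 12]
  44 vs smaller child -32 at index 3, swap → [-45, -32, -1, 44, -22, 21, 30, -9, 50, 49, 12]
  44 vs smaller child -9 at index 7, swap → [-45, -32, -1, -9, -22, 21, 30, 44, 50, 49, 12]
extract-min #3 returns -45:
  remove root -45; move last element 12 to root → [12, -32, -1, -9, -22, 21, 30, 44, 50, 49]
  12 vs smaller child -32 at index 1, swap → [-32, 12, -1, -9, -22, 21, 30, 44, 50, 49]
  12 vs smaller child -22 at index 4, swap → [-32, -22, -1, -9, 12, 21, 30, 44, 50, 49]
extract-min #4 returns -32:
  remove root -32; move last element 49 to root → [49, -22, -1, -9, 12, 21, 30, 44, 50]
  49 vs smaller child -22 at index 1, swap → [-22, 49, -1, -9, 12, 21, 30, 44, 50]
  49 vs smaller child -9 at index 3, swap → [-22, -9, -1, 49, 12, 21, 30, 44, 50]
  49 vs smaller child 44 at index 7, swap → [-22, -9, -1, 44, 12, 21, 30, 49, 50]
extract-min #5 returns -22:
  remove root -22; move last element 50 to root → [50, -9, -1, 44, 12, 21, 30, 49]
  50 vs smaller child -9 at index 1, swap → [-9, 50, -1, 44, 12, 21, 30, 49]
  50 vs smaller child 12 at index 4, swap → [-9, 12, -1, 44, 50, 21, 30, 49]

[-9, 12, -1, 44, 50, 21, 30, 49]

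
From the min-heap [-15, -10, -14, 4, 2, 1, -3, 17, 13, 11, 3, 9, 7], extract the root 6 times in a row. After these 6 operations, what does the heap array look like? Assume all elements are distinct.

extract-min #1 returns -15:
  remove root -15; move last element 7 to root → [7, -10, -14, 4, 2, 1, -3, 17, 13, 11, 3, 9]
  7 vs smaller child -14 at index 2, swap → [-14, -10, 7, 4, 2, 1, -3, 17, 13, 11, 3, 9]
  7 vs smaller child -3 at index 6, swap → [-14, -10, -3, 4, 2, 1, 7, 17, 13, 11, 3, 9]
extract-min #2 returns -14:
  remove root -14; move last element 9 to root → [9, -10, -3, 4, 2, 1, 7, 17, 13, 11, 3]
  9 vs smaller child -10 at index 1, swap → [-10, 9, -3, 4, 2, 1, 7, 17, 13, 11, 3]
  9 vs smaller child 2 at index 4, swap → [-10, 2, -3, 4, 9, 1, 7, 17, 13, 11, 3]
  9 vs smaller child 3 at index 10, swap → [-10, 2, -3, 4, 3, 1, 7, 17, 13, 11, 9]
extract-min #3 returns -10:
  remove root -10; move last element 9 to root → [9, 2, -3, 4, 3, 1, 7, 17, 13, 11]
  9 vs smaller child -3 at index 2, swap → [-3, 2, 9, 4, 3, 1, 7, 17, 13, 11]
  9 vs smaller child 1 at index 5, swap → [-3, 2, 1, 4, 3, 9, 7, 17, 13, 11]
extract-min #4 returns -3:
  remove root -3; move last element 11 to root → [11, 2, 1, 4, 3, 9, 7, 17, 13]
  11 vs smaller child 1 at index 2, swap → [1, 2, 11, 4, 3, 9, 7, 17, 13]
  11 vs smaller child 7 at index 6, swap → [1, 2, 7, 4, 3, 9, 11, 17, 13]
extract-min #5 returns 1:
  remove root 1; move last element 13 to root → [13, 2, 7, 4, 3, 9, 11, 17]
  13 vs smaller child 2 at index 1, swap → [2, 13, 7, 4, 3, 9, 11, 17]
  13 vs smaller child 3 at index 4, swap → [2, 3, 7, 4, 13, 9, 11, 17]
extract-min #6 returns 2:
  remove root 2; move last element 17 to root → [17, 3, 7, 4, 13, 9, 11]
  17 vs smaller child 3 at index 1, swap → [3, 17, 7, 4, 13, 9, 11]
  17 vs smaller child 4 at index 3, swap → [3, 4, 7, 17, 13, 9, 11]

[3, 4, 7, 17, 13, 9, 11]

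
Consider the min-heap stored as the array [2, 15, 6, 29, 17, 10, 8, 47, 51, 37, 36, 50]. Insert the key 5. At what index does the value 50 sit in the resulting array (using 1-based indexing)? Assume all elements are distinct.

12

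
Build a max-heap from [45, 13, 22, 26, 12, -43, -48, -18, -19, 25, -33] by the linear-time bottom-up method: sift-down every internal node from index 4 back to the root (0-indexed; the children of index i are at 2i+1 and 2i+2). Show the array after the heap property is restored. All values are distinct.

[45, 26, 22, 13, 25, -43, -48, -18, -19, 12, -33]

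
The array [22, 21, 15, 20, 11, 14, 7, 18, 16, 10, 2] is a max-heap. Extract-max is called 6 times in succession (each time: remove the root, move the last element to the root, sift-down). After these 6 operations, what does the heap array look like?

extract-max #1 returns 22:
  remove root 22; move last element 2 to root → [2, 21, 15, 20, 11, 14, 7, 18, 16, 10]
  2 vs larger child 21 at index 1, swap → [21, 2, 15, 20, 11, 14, 7, 18, 16, 10]
  2 vs larger child 20 at index 3, swap → [21, 20, 15, 2, 11, 14, 7, 18, 16, 10]
  2 vs larger child 18 at index 7, swap → [21, 20, 15, 18, 11, 14, 7, 2, 16, 10]
extract-max #2 returns 21:
  remove root 21; move last element 10 to root → [10, 20, 15, 18, 11, 14, 7, 2, 16]
  10 vs larger child 20 at index 1, swap → [20, 10, 15, 18, 11, 14, 7, 2, 16]
  10 vs larger child 18 at index 3, swap → [20, 18, 15, 10, 11, 14, 7, 2, 16]
  10 vs larger child 16 at index 8, swap → [20, 18, 15, 16, 11, 14, 7, 2, 10]
extract-max #3 returns 20:
  remove root 20; move last element 10 to root → [10, 18, 15, 16, 11, 14, 7, 2]
  10 vs larger child 18 at index 1, swap → [18, 10, 15, 16, 11, 14, 7, 2]
  10 vs larger child 16 at index 3, swap → [18, 16, 15, 10, 11, 14, 7, 2]
extract-max #4 returns 18:
  remove root 18; move last element 2 to root → [2, 16, 15, 10, 11, 14, 7]
  2 vs larger child 16 at index 1, swap → [16, 2, 15, 10, 11, 14, 7]
  2 vs larger child 11 at index 4, swap → [16, 11, 15, 10, 2, 14, 7]
extract-max #5 returns 16:
  remove root 16; move last element 7 to root → [7, 11, 15, 10, 2, 14]
  7 vs larger child 15 at index 2, swap → [15, 11, 7, 10, 2, 14]
  7 vs only child 14 at index 5, swap → [15, 11, 14, 10, 2, 7]
extract-max #6 returns 15:
  remove root 15; move last element 7 to root → [7, 11, 14, 10, 2]
  7 vs larger child 14 at index 2, swap → [14, 11, 7, 10, 2]

[14, 11, 7, 10, 2]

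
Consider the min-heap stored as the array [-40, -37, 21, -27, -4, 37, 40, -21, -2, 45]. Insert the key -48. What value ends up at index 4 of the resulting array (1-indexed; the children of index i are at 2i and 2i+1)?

append -48 at index 11 → [-40, -37, 21, -27, -4, 37, 40, -21, -2, 45, -48]
-48 < parent -4 at index 5, swap → [-40, -37, 21, -27, -48, 37, 40, -21, -2, 45, -4]
-48 < parent -37 at index 2, swap → [-40, -48, 21, -27, -37, 37, 40, -21, -2, 45, -4]
-48 < parent -40 at index 1, swap → [-48, -40, 21, -27, -37, 37, 40, -21, -2, 45, -4]
resulting array: [-48, -40, 21, -27, -37, 37, 40, -21, -2, 45, -4]

-27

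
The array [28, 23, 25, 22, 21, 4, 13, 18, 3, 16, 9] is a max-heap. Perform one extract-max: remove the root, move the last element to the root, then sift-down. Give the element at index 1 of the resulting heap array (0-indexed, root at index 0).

remove root 28; move last element 9 to root → [9, 23, 25, 22, 21, 4, 13, 18, 3, 16]
9 vs larger child 25 at index 2, swap → [25, 23, 9, 22, 21, 4, 13, 18, 3, 16]
9 vs larger child 13 at index 6, swap → [25, 23, 13, 22, 21, 4, 9, 18, 3, 16]
resulting array: [25, 23, 13, 22, 21, 4, 9, 18, 3, 16]

23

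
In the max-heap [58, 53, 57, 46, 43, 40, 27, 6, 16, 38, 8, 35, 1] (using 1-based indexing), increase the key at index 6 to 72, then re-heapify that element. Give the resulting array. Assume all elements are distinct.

[72, 53, 58, 46, 43, 57, 27, 6, 16, 38, 8, 35, 1]

set index 6 from 40 to 72 → [58, 53, 57, 46, 43, 72, 27, 6, 16, 38, 8, 35, 1]
72 > parent 57 at index 3, swap → [58, 53, 72, 46, 43, 57, 27, 6, 16, 38, 8, 35, 1]
72 > parent 58 at index 1, swap → [72, 53, 58, 46, 43, 57, 27, 6, 16, 38, 8, 35, 1]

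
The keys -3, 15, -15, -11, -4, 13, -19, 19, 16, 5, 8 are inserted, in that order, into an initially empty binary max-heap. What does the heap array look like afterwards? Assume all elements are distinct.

Insert -3:
  append -3 at index 0 → [-3] (no swap needed)
Insert 15:
  append 15 at index 1 → [-3, 15]
  15 > parent -3 at index 0, swap → [15, -3]
Insert -15:
  append -15 at index 2 → [15, -3, -15] (no swap needed)
Insert -11:
  append -11 at index 3 → [15, -3, -15, -11] (no swap needed)
Insert -4:
  append -4 at index 4 → [15, -3, -15, -11, -4] (no swap needed)
Insert 13:
  append 13 at index 5 → [15, -3, -15, -11, -4, 13]
  13 > parent -15 at index 2, swap → [15, -3, 13, -11, -4, -15]
Insert -19:
  append -19 at index 6 → [15, -3, 13, -11, -4, -15, -19] (no swap needed)
Insert 19:
  append 19 at index 7 → [15, -3, 13, -11, -4, -15, -19, 19]
  19 > parent -11 at index 3, swap → [15, -3, 13, 19, -4, -15, -19, -11]
  19 > parent -3 at index 1, swap → [15, 19, 13, -3, -4, -15, -19, -11]
  19 > parent 15 at index 0, swap → [19, 15, 13, -3, -4, -15, -19, -11]
Insert 16:
  append 16 at index 8 → [19, 15, 13, -3, -4, -15, -19, -11, 16]
  16 > parent -3 at index 3, swap → [19, 15, 13, 16, -4, -15, -19, -11, -3]
  16 > parent 15 at index 1, swap → [19, 16, 13, 15, -4, -15, -19, -11, -3]
Insert 5:
  append 5 at index 9 → [19, 16, 13, 15, -4, -15, -19, -11, -3, 5]
  5 > parent -4 at index 4, swap → [19, 16, 13, 15, 5, -15, -19, -11, -3, -4]
Insert 8:
  append 8 at index 10 → [19, 16, 13, 15, 5, -15, -19, -11, -3, -4, 8]
  8 > parent 5 at index 4, swap → [19, 16, 13, 15, 8, -15, -19, -11, -3, -4, 5]

[19, 16, 13, 15, 8, -15, -19, -11, -3, -4, 5]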